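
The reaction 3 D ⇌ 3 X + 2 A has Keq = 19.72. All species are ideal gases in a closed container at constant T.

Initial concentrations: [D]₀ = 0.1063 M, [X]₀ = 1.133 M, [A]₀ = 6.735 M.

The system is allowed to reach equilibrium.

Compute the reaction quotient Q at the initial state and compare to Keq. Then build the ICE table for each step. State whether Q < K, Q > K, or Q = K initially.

Q₀ = 5.4924e+04; Q > K (proceeds reverse)

Q₀ = 5.4924e+04 vs Keq = 19.72 ⇒ Q>K, reverse
Step 1:
                    D           X           A
  Initial      0.1063       1.133       6.735
  Change       0.5867     -0.5867     -0.3911
  Equil         0.693      0.5463       6.344
  solve Keq expr → x = -0.1956; check Q = 19.72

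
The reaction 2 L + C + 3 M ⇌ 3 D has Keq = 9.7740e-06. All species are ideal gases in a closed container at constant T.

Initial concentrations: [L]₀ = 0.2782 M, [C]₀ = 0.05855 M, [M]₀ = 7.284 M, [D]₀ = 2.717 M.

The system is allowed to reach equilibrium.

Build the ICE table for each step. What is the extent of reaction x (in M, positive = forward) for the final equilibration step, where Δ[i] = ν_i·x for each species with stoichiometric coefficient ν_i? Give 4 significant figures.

Q₀ = 11.45 vs Keq = 9.7740e-06 ⇒ Q>K, reverse
Step 1:
                  L         C         M         D
  init       0.2782   0.05855     7.284     2.717
  Δ            1.61    0.8051     2.415    -2.415
  eq          1.888    0.8636     9.699    0.3017
  solve Keq expr → x = -0.8051; check Q = 9.7740e-06

x = -0.8051 M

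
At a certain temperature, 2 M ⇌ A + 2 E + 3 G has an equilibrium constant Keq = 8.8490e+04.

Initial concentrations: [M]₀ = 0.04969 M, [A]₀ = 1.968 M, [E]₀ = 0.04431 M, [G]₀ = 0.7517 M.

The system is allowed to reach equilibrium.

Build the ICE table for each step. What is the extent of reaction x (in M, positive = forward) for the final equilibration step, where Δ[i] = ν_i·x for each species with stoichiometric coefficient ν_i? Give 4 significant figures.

Q₀ = 0.6647 vs Keq = 8.8490e+04 ⇒ Q<K, forward
Step 1:
                    M           A           E           G
  Initial     0.04969       1.968     0.04431      0.7517
  Change     -0.04936     0.02468     0.04936     0.07403
  Equil    3.3352e-04       1.993     0.09367      0.8257
  solve Keq expr → x = 0.02468; check Q = 8.8490e+04

x = 0.02468 M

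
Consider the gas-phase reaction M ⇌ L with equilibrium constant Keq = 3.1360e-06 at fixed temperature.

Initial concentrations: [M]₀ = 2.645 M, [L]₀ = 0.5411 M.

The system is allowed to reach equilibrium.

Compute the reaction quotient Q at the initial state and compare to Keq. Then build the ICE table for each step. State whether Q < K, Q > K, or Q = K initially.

Q₀ = 0.2046 vs Keq = 3.1360e-06 ⇒ Q>K, reverse
Step 1:
                  M         L
  init        2.645    0.5411
  Δ          0.5411   -0.5411
  eq          3.186 9.9916e-06
  solve Keq expr → x = -0.5411; check Q = 3.1360e-06

Q₀ = 0.2046; Q > K (proceeds reverse)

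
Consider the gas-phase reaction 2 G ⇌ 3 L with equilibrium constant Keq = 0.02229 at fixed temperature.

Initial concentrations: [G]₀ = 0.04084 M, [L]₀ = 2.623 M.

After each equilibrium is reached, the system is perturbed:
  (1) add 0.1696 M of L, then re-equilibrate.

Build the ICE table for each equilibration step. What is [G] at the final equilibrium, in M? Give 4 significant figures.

[G]_eq = 1.641 M

Q₀ = 1.0820e+04 vs Keq = 0.02229 ⇒ Q>K, reverse
Step 1:
                    G           L
  I           0.04084       2.623
  C             1.499      -2.248
  E             1.539      0.3752
  solve Keq expr → x = -0.7493; check Q = 0.02229
Then add 0.1696 M of L.
Step 2:
                    G           L
  I             1.539      0.5448
  C            0.1021     -0.1532
  E             1.641      0.3916
  solve Keq expr → x = -0.05106; check Q = 0.02229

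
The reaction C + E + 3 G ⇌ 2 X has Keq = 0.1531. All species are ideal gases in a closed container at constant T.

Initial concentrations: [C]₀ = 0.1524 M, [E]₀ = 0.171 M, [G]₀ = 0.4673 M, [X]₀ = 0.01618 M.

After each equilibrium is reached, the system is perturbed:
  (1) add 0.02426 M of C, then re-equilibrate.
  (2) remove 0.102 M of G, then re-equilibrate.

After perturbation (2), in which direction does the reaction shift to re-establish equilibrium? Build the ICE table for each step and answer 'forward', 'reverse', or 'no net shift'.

Direction: reverse

Q₀ = 0.09844 vs Keq = 0.1531 ⇒ Q<K, forward
Step 1:
                   C          E          G          X
  Initial     0.1524      0.171     0.4673    0.01618
  Change   -0.001725  -0.001725  -0.005176   0.003451
  Equil       0.1507     0.1693     0.4621    0.01963
  solve Keq expr → x = 0.001725; check Q = 0.1531
Then add 0.02426 M of C.
Step 2:
                   C          E          G          X
  Initial     0.1749     0.1693     0.4621    0.01963
  Change  -6.5356e-04 -6.5356e-04  -0.001961   0.001307
  Equil       0.1743     0.1686     0.4602    0.02094
  solve Keq expr → x = 6.5356e-04; check Q = 0.1531
Then remove 0.102 M of G.
Step 3:
                   C          E          G          X
  Initial     0.1743     0.1686     0.3582    0.02094
  Change    0.002892   0.002892   0.008675  -0.005783
  Equil       0.1772     0.1715     0.3668    0.01515
  solve Keq expr → x = -0.002892; check Q = 0.1531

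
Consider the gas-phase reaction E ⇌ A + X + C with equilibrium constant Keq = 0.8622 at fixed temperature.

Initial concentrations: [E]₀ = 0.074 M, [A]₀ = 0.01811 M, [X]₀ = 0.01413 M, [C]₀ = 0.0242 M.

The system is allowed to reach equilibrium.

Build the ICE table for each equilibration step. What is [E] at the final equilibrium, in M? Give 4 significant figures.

Q₀ = 8.3684e-05 vs Keq = 0.8622 ⇒ Q<K, forward
Step 1:
                    E           A           X           C
  Initial       0.074     0.01811     0.01413      0.0242
  Change      -0.0731      0.0731      0.0731      0.0731
  Equil    8.9793e-04     0.09121     0.08723      0.0973
  solve Keq expr → x = 0.0731; check Q = 0.8622

[E]_eq = 8.9793e-04 M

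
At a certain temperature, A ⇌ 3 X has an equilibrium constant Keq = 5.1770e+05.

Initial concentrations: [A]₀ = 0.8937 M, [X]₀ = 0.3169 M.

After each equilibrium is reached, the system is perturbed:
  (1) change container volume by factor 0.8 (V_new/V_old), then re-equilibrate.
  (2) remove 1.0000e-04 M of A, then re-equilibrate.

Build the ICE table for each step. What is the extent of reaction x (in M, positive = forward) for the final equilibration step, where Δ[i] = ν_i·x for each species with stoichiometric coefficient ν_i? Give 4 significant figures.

x = -9.9976e-05 M

Q₀ = 0.03561 vs Keq = 5.1770e+05 ⇒ Q<K, forward
Step 1:
                  A         X
  init       0.8937    0.3169
  Δ         -0.8936     2.681
  eq      5.2041e-05     2.998
  solve Keq expr → x = 0.8936; check Q = 5.1770e+05
Then change container volume by factor 0.8 (V_new/V_old).
Step 2:
                  A         X
  init    6.5052e-05     3.747
  Δ       3.6583e-05 -1.0975e-04
  eq      1.0163e-04     3.747
  solve Keq expr → x = -3.6583e-05; check Q = 5.1770e+05
Then remove 1.0000e-04 M of A.
Step 3:
                  A         X
  init    1.6344e-06     3.747
  Δ       9.9976e-05 -2.9993e-04
  eq      1.0161e-04     3.747
  solve Keq expr → x = -9.9976e-05; check Q = 5.1770e+05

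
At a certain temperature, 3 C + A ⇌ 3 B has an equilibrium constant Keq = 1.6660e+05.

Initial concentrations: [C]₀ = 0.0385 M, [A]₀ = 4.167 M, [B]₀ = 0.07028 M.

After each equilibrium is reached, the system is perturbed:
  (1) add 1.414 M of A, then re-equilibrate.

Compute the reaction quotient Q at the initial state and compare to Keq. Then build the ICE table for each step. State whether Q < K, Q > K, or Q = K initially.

Q₀ = 1.46; Q < K (proceeds forward)

Q₀ = 1.46 vs Keq = 1.6660e+05 ⇒ Q<K, forward
Step 1:
                  C         A         B
  init       0.0385     4.167   0.07028
  Δ        -0.03728  -0.01243   0.03728
  eq       0.001216     4.155    0.1076
  solve Keq expr → x = 0.01243; check Q = 1.6660e+05
Then add 1.414 M of A.
Step 2:
                  C         A         B
  init     0.001216     5.569    0.1076
  Δ       -1.1197e-04 -3.7324e-05 1.1197e-04
  eq       0.001104     5.569    0.1077
  solve Keq expr → x = 3.7324e-05; check Q = 1.6660e+05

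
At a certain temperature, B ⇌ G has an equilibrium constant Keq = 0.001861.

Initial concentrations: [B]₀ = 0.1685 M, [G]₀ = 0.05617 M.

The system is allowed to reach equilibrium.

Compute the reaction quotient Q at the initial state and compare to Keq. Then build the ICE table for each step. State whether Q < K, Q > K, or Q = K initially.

Q₀ = 0.3334; Q > K (proceeds reverse)

Q₀ = 0.3334 vs Keq = 0.001861 ⇒ Q>K, reverse
Step 1:
                    B           G
  I            0.1685     0.05617
  C           0.05575    -0.05575
  E            0.2243  4.1733e-04
  solve Keq expr → x = -0.05575; check Q = 0.001861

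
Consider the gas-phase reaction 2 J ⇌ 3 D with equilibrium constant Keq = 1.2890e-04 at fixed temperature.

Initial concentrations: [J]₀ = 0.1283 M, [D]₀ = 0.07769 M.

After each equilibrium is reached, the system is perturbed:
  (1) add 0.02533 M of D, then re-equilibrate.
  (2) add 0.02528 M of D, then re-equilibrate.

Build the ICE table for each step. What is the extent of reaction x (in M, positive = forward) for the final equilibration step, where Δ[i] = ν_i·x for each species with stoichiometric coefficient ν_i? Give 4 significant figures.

Q₀ = 0.02849 vs Keq = 1.2890e-04 ⇒ Q>K, reverse
Step 1:
                   J          D
  init        0.1283    0.07769
  Δ          0.04147    -0.0622
  eq          0.1698    0.01549
  solve Keq expr → x = -0.02073; check Q = 1.2890e-04
Then add 0.02533 M of D.
Step 2:
                   J          D
  init        0.1698    0.04082
  Δ          0.01624   -0.02436
  eq           0.186    0.01646
  solve Keq expr → x = -0.008119; check Q = 1.2890e-04
Then add 0.02528 M of D.
Step 3:
                   J          D
  init         0.186    0.04174
  Δ          0.01622   -0.02434
  eq          0.2022     0.0174
  solve Keq expr → x = -0.008112; check Q = 1.2890e-04

x = -0.008112 M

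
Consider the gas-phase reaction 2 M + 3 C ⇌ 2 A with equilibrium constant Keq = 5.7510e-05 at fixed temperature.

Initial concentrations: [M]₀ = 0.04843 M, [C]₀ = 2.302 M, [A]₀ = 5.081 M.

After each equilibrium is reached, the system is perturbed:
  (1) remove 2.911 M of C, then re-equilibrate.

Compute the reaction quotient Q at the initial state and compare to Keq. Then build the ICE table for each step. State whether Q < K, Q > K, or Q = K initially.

Q₀ = 902.3 vs Keq = 5.7510e-05 ⇒ Q>K, reverse
Step 1:
                   M          C          A
  I          0.04843      2.302      5.081
  C            4.248      6.373     -4.248
  E            4.297      8.675     0.8325
  solve Keq expr → x = -2.124; check Q = 5.7510e-05
Then remove 2.911 M of C.
Step 2:
                   M          C          A
  I            4.297      5.764     0.8325
  C           0.2944     0.4415    -0.2944
  E            4.591      6.205     0.5382
  solve Keq expr → x = -0.1472; check Q = 5.7510e-05

Q₀ = 902.3; Q > K (proceeds reverse)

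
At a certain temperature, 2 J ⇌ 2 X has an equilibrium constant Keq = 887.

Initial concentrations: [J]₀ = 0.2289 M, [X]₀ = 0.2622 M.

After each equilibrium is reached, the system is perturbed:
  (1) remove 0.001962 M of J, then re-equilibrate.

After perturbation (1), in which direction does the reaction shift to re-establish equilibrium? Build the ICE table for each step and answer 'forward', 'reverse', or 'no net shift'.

Direction: reverse

Q₀ = 1.312 vs Keq = 887 ⇒ Q<K, forward
Step 1:
                  J         X
  I          0.2289    0.2622
  C         -0.2129    0.2129
  E         0.01595    0.4751
  solve Keq expr → x = 0.1065; check Q = 887
Then remove 0.001962 M of J.
Step 2:
                  J         X
  I         0.01399    0.4751
  C        0.001898 -0.001898
  E         0.01589    0.4732
  solve Keq expr → x = -9.4913e-04; check Q = 887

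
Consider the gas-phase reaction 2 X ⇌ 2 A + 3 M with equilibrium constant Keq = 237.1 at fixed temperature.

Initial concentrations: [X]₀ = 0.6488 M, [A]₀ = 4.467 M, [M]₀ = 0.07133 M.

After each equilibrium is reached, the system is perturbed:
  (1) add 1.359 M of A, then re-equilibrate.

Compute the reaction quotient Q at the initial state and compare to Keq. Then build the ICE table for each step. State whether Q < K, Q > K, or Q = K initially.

Q₀ = 0.0172; Q < K (proceeds forward)

Q₀ = 0.0172 vs Keq = 237.1 ⇒ Q<K, forward
Step 1:
                  X         A         M
  Initial    0.6488     4.467   0.07133
  Change    -0.4457    0.4457    0.6686
  Equil      0.2031     4.913    0.7399
  solve Keq expr → x = 0.2229; check Q = 237.1
Then add 1.359 M of A.
Step 2:
                  X         A         M
  Initial    0.2031     6.272    0.7399
  Change    0.03098  -0.03098  -0.04647
  Equil       0.234     6.241    0.6935
  solve Keq expr → x = -0.01549; check Q = 237.1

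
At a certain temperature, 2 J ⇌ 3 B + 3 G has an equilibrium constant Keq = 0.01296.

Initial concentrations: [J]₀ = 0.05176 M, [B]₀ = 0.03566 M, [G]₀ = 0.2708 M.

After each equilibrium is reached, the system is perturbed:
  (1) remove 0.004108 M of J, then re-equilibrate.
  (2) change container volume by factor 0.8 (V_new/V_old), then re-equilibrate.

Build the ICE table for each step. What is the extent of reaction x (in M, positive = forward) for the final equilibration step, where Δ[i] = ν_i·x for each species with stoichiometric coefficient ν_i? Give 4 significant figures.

Q₀ = 3.3613e-04 vs Keq = 0.01296 ⇒ Q<K, forward
Step 1:
                    J           B           G
  Initial     0.05176     0.03566      0.2708
  Change     -0.02358     0.03538     0.03538
  Equil       0.02818     0.07104      0.3062
  solve Keq expr → x = 0.01179; check Q = 0.01296
Then remove 0.004108 M of J.
Step 2:
                    J           B           G
  Initial     0.02407     0.07104      0.3062
  Change     0.001978   -0.002967   -0.002967
  Equil       0.02605     0.06807      0.3032
  solve Keq expr → x = -9.8902e-04; check Q = 0.01296
Then change container volume by factor 0.8 (V_new/V_old).
Step 3:
                    J           B           G
  Initial     0.03256     0.08509       0.379
  Change     0.007192    -0.01079    -0.01079
  Equil       0.03975      0.0743      0.3682
  solve Keq expr → x = -0.003596; check Q = 0.01296

x = -0.003596 M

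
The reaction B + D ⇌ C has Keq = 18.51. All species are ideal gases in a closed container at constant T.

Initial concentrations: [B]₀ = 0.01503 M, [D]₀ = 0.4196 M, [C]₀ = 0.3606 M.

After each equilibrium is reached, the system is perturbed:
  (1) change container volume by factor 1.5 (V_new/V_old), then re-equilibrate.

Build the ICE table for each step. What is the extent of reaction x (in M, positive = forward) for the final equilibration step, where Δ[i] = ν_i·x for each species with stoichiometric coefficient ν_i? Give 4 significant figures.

x = -0.01036 M

Q₀ = 57.18 vs Keq = 18.51 ⇒ Q>K, reverse
Step 1:
                   B          D          C
  I          0.01503     0.4196     0.3606
  C          0.02562    0.02562   -0.02562
  E          0.04065     0.4452      0.335
  solve Keq expr → x = -0.02562; check Q = 18.51
Then change container volume by factor 1.5 (V_new/V_old).
Step 2:
                   B          D          C
  I           0.0271     0.2968     0.2233
  C          0.01036    0.01036   -0.01036
  E          0.03746     0.3072      0.213
  solve Keq expr → x = -0.01036; check Q = 18.51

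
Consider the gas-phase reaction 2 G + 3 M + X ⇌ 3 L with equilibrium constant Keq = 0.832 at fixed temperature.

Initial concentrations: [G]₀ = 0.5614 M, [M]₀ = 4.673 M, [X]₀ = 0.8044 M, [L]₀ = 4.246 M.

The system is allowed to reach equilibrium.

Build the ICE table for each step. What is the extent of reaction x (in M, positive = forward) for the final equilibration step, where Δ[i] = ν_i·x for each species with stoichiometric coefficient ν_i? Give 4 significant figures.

x = -0.1131 M

Q₀ = 2.959 vs Keq = 0.832 ⇒ Q>K, reverse
Step 1:
                  G         M         X         L
  I          0.5614     4.673    0.8044     4.246
  C          0.2262    0.3393    0.1131   -0.3393
  E          0.7876     5.012    0.9175     3.907
  solve Keq expr → x = -0.1131; check Q = 0.832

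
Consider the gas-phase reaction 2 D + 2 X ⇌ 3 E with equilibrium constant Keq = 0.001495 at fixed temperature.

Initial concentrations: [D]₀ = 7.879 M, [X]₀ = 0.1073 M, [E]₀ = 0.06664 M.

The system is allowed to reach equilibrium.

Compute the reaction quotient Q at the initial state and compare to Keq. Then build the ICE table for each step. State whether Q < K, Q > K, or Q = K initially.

Q₀ = 4.1406e-04 vs Keq = 0.001495 ⇒ Q<K, forward
Step 1:
                    D           X           E
  Initial       7.879      0.1073     0.06664
  Change     -0.01648    -0.01648     0.02471
  Equil         7.863     0.09082     0.09135
  solve Keq expr → x = 0.008238; check Q = 0.001495

Q₀ = 4.1406e-04; Q < K (proceeds forward)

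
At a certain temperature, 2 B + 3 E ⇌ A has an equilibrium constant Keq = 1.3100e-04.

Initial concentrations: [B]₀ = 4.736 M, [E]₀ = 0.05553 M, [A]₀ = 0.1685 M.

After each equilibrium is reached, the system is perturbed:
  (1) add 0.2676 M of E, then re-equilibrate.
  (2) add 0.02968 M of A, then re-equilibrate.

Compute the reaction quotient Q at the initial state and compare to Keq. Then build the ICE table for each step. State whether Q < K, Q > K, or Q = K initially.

Q₀ = 43.87; Q > K (proceeds reverse)

Q₀ = 43.87 vs Keq = 1.3100e-04 ⇒ Q>K, reverse
Step 1:
                   B          E          A
  Initial      4.736    0.05553     0.1685
  Change      0.3358     0.5037    -0.1679
  Equil        5.072     0.5593 5.8945e-04
  solve Keq expr → x = -0.1679; check Q = 1.3100e-04
Then add 0.2676 M of E.
Step 2:
                   B          E          A
  Initial      5.072     0.8269 5.8945e-04
  Change   -0.002574  -0.003861   0.001287
  Equil        5.069      0.823   0.001877
  solve Keq expr → x = 0.001287; check Q = 1.3100e-04
Then add 0.02968 M of A.
Step 3:
                   B          E          A
  Initial      5.069      0.823    0.03156
  Change     0.05792    0.08689   -0.02896
  Equil        5.127     0.9099   0.002594
  solve Keq expr → x = -0.02896; check Q = 1.3100e-04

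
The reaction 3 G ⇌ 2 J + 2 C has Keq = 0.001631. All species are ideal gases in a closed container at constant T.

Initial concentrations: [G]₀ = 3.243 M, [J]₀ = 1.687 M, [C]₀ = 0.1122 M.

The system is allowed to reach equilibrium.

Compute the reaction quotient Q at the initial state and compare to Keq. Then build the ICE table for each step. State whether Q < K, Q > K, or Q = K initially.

Q₀ = 0.00105; Q < K (proceeds forward)

Q₀ = 0.00105 vs Keq = 0.001631 ⇒ Q<K, forward
Step 1:
                  G         J         C
  I           3.243     1.687    0.1122
  C        -0.03518   0.02345   0.02345
  E           3.208      1.71    0.1357
  solve Keq expr → x = 0.01173; check Q = 0.001631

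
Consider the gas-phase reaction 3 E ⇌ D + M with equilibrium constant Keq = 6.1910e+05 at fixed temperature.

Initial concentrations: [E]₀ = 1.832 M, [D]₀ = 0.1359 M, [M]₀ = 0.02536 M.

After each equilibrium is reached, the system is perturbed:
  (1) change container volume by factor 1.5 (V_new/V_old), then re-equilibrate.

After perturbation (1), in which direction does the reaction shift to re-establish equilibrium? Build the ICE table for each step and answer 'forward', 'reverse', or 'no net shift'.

Q₀ = 5.6052e-04 vs Keq = 6.1910e+05 ⇒ Q<K, forward
Step 1:
                  E         D         M
  init        1.832    0.1359   0.02536
  Δ          -1.823    0.6076    0.6076
  eq       0.009127    0.7435     0.633
  solve Keq expr → x = 0.6076; check Q = 6.1910e+05
Then change container volume by factor 1.5 (V_new/V_old).
Step 2:
                  E         D         M
  init     0.006084    0.4957     0.422
  Δ       8.7752e-04 -2.9251e-04 -2.9251e-04
  eq       0.006962    0.4954    0.4217
  solve Keq expr → x = -2.9251e-04; check Q = 6.1910e+05

Direction: reverse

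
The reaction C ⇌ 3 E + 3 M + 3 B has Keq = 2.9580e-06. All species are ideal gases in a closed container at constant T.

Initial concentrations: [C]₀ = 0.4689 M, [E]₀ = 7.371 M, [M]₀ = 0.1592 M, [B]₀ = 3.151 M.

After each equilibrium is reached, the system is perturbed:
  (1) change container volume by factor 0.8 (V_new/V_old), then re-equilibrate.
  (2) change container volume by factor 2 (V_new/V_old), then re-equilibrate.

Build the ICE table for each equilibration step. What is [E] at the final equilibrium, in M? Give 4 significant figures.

Q₀ = 107.8 vs Keq = 2.9580e-06 ⇒ Q>K, reverse
Step 1:
                   C          E          M          B
  Initial     0.4689      7.371     0.1592      3.151
  Change     0.05289    -0.1587    -0.1587    -0.1587
  Equil       0.5218      7.212 5.3548e-04      2.992
  solve Keq expr → x = -0.05289; check Q = 2.9580e-06
Then change container volume by factor 0.8 (V_new/V_old).
Step 2:
                   C          E          M          B
  Initial     0.6522      9.015 6.6935e-04       3.74
  Change  1.0004e-04 -3.0012e-04 -3.0012e-04 -3.0012e-04
  Equil       0.6523      9.015 3.6923e-04       3.74
  solve Keq expr → x = -1.0004e-04; check Q = 2.9580e-06
Then change container volume by factor 2 (V_new/V_old).
Step 3:
                   C          E          M          B
  Initial     0.3262      4.508 1.8462e-04       1.87
  Change  -3.2878e-04 9.8635e-04 9.8635e-04 9.8635e-04
  Equil       0.3258      4.509   0.001171      1.871
  solve Keq expr → x = 3.2878e-04; check Q = 2.9580e-06

[E]_eq = 4.509 M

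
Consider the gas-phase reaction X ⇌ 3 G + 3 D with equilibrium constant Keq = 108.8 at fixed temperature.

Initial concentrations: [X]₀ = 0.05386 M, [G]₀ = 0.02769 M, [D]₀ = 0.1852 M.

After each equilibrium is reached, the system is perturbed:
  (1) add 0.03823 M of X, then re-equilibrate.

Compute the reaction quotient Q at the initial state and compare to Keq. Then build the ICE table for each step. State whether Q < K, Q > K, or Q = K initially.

Q₀ = 2.5039e-06 vs Keq = 108.8 ⇒ Q<K, forward
Step 1:
                   X          G          D
  Initial    0.05386    0.02769     0.1852
  Change    -0.05386     0.1616     0.1616
  Equil   2.5983e-06     0.1893     0.3468
  solve Keq expr → x = 0.05386; check Q = 108.8
Then add 0.03823 M of X.
Step 2:
                   X          G          D
  Initial    0.03823     0.1893     0.3468
  Change    -0.03821     0.1146     0.1146
  Equil   2.5334e-05     0.3039     0.4614
  solve Keq expr → x = 0.03821; check Q = 108.8

Q₀ = 2.5039e-06; Q < K (proceeds forward)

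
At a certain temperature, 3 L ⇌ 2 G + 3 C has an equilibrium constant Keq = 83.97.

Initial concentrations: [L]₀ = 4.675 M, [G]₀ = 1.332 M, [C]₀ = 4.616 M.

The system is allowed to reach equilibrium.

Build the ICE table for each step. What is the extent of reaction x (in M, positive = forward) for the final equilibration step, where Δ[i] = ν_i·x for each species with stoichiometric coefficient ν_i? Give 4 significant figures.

Q₀ = 1.708 vs Keq = 83.97 ⇒ Q<K, forward
Step 1:
                    L           G           C
  init          4.675       1.332       4.616
  Δ             -1.88       1.254        1.88
  eq            2.795       2.586       6.496
  solve Keq expr → x = 0.6268; check Q = 83.97

x = 0.6268 M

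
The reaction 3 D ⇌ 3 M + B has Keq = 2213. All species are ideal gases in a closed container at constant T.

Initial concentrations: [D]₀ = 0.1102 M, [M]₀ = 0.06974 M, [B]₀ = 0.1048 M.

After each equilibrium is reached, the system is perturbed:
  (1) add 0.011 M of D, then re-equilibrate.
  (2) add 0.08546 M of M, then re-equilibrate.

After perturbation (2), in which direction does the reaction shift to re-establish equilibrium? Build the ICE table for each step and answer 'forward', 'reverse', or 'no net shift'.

Q₀ = 0.02656 vs Keq = 2213 ⇒ Q<K, forward
Step 1:
                   D          M          B
  init        0.1102    0.06974     0.1048
  Δ          -0.1033     0.1033    0.03444
  eq        0.006883     0.1731     0.1392
  solve Keq expr → x = 0.03444; check Q = 2213
Then add 0.011 M of D.
Step 2:
                   D          M          B
  init       0.01788     0.1731     0.1392
  Δ         -0.01052    0.01052   0.003507
  eq        0.007362     0.1836     0.1427
  solve Keq expr → x = 0.003507; check Q = 2213
Then add 0.08546 M of M.
Step 3:
                   D          M          B
  init      0.007362      0.269     0.1427
  Δ         0.003269  -0.003269   -0.00109
  eq         0.01063     0.2658     0.1417
  solve Keq expr → x = -0.00109; check Q = 2213

Direction: reverse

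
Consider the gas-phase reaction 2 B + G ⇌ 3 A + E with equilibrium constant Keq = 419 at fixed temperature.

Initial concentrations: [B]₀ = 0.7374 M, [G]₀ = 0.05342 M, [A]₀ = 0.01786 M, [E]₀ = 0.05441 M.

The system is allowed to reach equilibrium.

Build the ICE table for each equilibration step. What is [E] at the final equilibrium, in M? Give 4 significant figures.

Q₀ = 1.0671e-05 vs Keq = 419 ⇒ Q<K, forward
Step 1:
                   B          G          A          E
  init        0.7374    0.05342    0.01786    0.05441
  Δ          -0.1068   -0.05342     0.1602    0.05342
  eq          0.6306 3.6568e-06     0.1781     0.1078
  solve Keq expr → x = 0.05342; check Q = 419

[E]_eq = 0.1078 M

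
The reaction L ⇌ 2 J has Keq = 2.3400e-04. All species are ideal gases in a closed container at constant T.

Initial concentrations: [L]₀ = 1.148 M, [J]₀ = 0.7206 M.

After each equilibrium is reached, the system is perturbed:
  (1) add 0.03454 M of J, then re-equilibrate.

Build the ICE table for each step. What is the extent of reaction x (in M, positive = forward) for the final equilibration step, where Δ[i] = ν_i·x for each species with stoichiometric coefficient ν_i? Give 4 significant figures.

Q₀ = 0.4523 vs Keq = 2.3400e-04 ⇒ Q>K, reverse
Step 1:
                  L         J
  I           1.148    0.7206
  C          0.3509   -0.7019
  E           1.499   0.01873
  solve Keq expr → x = -0.3509; check Q = 2.3400e-04
Then add 0.03454 M of J.
Step 2:
                  L         J
  I           1.499   0.05327
  C         0.01722  -0.03443
  E           1.516   0.01884
  solve Keq expr → x = -0.01722; check Q = 2.3400e-04

x = -0.01722 M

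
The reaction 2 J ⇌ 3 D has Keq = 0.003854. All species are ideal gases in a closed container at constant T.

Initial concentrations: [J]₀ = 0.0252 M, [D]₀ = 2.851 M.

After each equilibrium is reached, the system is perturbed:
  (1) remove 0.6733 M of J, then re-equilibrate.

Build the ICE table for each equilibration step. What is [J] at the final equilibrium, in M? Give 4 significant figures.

[J]_eq = 1.139 M

Q₀ = 3.6491e+04 vs Keq = 0.003854 ⇒ Q>K, reverse
Step 1:
                    J           D
  init         0.0252       2.851
  Δ             1.748      -2.621
  eq            1.773      0.2297
  solve Keq expr → x = -0.8738; check Q = 0.003854
Then remove 0.6733 M of J.
Step 2:
                    J           D
  init          1.099      0.2297
  Δ           0.03913     -0.0587
  eq            1.139       0.171
  solve Keq expr → x = -0.01957; check Q = 0.003854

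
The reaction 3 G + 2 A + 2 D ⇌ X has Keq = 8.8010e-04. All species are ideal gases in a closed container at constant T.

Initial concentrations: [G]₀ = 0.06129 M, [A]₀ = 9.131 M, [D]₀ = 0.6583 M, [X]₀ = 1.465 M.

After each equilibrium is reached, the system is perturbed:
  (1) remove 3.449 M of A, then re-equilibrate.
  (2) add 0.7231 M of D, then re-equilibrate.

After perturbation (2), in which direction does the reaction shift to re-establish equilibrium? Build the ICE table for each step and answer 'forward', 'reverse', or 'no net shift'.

Direction: forward

Q₀ = 176.1 vs Keq = 8.8010e-04 ⇒ Q>K, reverse
Step 1:
                  G         A         D         X
  Initial   0.06129     9.131    0.6583     1.465
  Change      1.506     1.004     1.004   -0.5021
  Equil       1.568     10.14     1.663    0.9629
  solve Keq expr → x = -0.5021; check Q = 8.8010e-04
Then remove 3.449 M of A.
Step 2:
                  G         A         D         X
  Initial     1.568     6.686     1.663    0.9629
  Change     0.2694    0.1796    0.1796  -0.08981
  Equil       1.837     6.866     1.842     0.873
  solve Keq expr → x = -0.08981; check Q = 8.8010e-04
Then add 0.7231 M of D.
Step 3:
                  G         A         D         X
  Initial     1.837     6.866     2.565     0.873
  Change    -0.2328   -0.1552   -0.1552    0.0776
  Equil       1.604     6.711      2.41    0.9507
  solve Keq expr → x = 0.0776; check Q = 8.8010e-04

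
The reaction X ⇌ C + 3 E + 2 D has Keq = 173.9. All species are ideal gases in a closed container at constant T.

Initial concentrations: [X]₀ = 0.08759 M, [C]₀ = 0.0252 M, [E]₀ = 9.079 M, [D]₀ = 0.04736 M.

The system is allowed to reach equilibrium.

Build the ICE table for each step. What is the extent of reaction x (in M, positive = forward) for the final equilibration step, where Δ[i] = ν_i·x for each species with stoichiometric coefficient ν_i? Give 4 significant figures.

Q₀ = 0.4829 vs Keq = 173.9 ⇒ Q<K, forward
Step 1:
                    X           C           E           D
  Initial     0.08759      0.0252       9.079     0.04736
  Change     -0.07144     0.07144      0.2143      0.1429
  Equil       0.01615     0.09664       9.293      0.1902
  solve Keq expr → x = 0.07144; check Q = 173.9

x = 0.07144 M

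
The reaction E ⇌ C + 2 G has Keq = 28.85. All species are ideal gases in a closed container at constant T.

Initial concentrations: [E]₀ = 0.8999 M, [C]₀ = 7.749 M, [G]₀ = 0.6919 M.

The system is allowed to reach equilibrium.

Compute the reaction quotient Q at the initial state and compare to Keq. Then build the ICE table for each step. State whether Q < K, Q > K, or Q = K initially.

Q₀ = 4.122; Q < K (proceeds forward)

Q₀ = 4.122 vs Keq = 28.85 ⇒ Q<K, forward
Step 1:
                  E         C         G
  init       0.8999     7.749    0.6919
  Δ         -0.3523    0.3523    0.7046
  eq         0.5476     8.101     1.396
  solve Keq expr → x = 0.3523; check Q = 28.85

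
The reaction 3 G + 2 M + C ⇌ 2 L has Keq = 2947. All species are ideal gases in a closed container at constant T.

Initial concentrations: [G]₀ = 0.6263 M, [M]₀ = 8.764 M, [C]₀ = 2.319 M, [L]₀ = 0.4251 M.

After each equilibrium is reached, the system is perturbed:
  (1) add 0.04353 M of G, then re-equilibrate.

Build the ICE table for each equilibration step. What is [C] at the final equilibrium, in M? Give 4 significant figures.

Q₀ = 0.00413 vs Keq = 2947 ⇒ Q<K, forward
Step 1:
                    G           M           C           L
  Initial      0.6263       8.764       2.319      0.4251
  Change      -0.6146     -0.4097     -0.2049      0.4097
  Equil        0.0117       8.354       2.114      0.8348
  solve Keq expr → x = 0.2049; check Q = 2947
Then add 0.04353 M of G.
Step 2:
                    G           M           C           L
  Initial     0.05523       8.354       2.114      0.8348
  Change     -0.04321     -0.0288     -0.0144      0.0288
  Equil       0.01203       8.325         2.1      0.8636
  solve Keq expr → x = 0.0144; check Q = 2947

[C]_eq = 2.1 M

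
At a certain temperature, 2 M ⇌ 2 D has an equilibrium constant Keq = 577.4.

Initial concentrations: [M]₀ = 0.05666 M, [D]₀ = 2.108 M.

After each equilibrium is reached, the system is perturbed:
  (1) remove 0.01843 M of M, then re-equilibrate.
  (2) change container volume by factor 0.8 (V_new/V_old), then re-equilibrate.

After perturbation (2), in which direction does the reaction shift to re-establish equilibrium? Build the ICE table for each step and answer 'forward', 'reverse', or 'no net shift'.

Q₀ = 1384 vs Keq = 577.4 ⇒ Q>K, reverse
Step 1:
                    M           D
  init        0.05666       2.108
  Δ           0.02983    -0.02983
  eq          0.08649       2.078
  solve Keq expr → x = -0.01491; check Q = 577.4
Then remove 0.01843 M of M.
Step 2:
                    M           D
  init        0.06806       2.078
  Δ           0.01769    -0.01769
  eq          0.08575        2.06
  solve Keq expr → x = -0.008847; check Q = 577.4
Then change container volume by factor 0.8 (V_new/V_old).
Step 3:
                    M           D
  init         0.1072       2.576
  Δ                 0           0
  eq           0.1072       2.576
  solve Keq expr → x = 0; check Q = 577.4

Direction: no net shift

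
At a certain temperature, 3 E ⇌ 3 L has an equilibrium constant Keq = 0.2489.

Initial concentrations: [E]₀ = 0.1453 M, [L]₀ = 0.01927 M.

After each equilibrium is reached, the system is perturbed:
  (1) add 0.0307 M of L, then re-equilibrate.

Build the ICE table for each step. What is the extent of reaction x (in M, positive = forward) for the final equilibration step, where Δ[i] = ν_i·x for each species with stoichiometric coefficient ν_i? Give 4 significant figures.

x = -0.006282 M

Q₀ = 0.002333 vs Keq = 0.2489 ⇒ Q<K, forward
Step 1:
                   E          L
  I           0.1453    0.01927
  C         -0.04428    0.04428
  E            0.101    0.06355
  solve Keq expr → x = 0.01476; check Q = 0.2489
Then add 0.0307 M of L.
Step 2:
                   E          L
  I            0.101    0.09425
  C          0.01885   -0.01885
  E           0.1199     0.0754
  solve Keq expr → x = -0.006282; check Q = 0.2489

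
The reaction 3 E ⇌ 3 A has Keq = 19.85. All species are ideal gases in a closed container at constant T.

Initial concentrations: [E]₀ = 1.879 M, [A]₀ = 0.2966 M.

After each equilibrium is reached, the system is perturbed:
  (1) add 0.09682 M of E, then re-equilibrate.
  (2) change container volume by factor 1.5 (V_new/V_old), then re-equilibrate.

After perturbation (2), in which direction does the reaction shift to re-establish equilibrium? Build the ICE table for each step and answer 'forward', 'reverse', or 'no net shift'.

Direction: no net shift

Q₀ = 0.003933 vs Keq = 19.85 ⇒ Q<K, forward
Step 1:
                  E         A
  Initial     1.879    0.2966
  Change     -1.292     1.292
  Equil      0.5868     1.589
  solve Keq expr → x = 0.4307; check Q = 19.85
Then add 0.09682 M of E.
Step 2:
                  E         A
  Initial    0.6836     1.589
  Change   -0.07071   0.07071
  Equil      0.6129      1.66
  solve Keq expr → x = 0.02357; check Q = 19.85
Then change container volume by factor 1.5 (V_new/V_old).
Step 3:
                  E         A
  Initial    0.4086     1.106
  Change          0         0
  Equil      0.4086     1.106
  solve Keq expr → x = 0; check Q = 19.85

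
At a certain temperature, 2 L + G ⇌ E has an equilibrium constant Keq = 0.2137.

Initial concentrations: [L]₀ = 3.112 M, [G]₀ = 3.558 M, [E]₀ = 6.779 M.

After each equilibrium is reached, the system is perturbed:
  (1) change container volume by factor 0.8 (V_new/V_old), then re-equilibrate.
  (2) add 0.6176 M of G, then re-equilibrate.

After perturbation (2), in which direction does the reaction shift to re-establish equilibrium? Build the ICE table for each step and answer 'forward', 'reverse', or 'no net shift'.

Direction: forward

Q₀ = 0.1967 vs Keq = 0.2137 ⇒ Q<K, forward
Step 1:
                    L           G           E
  I             3.112       3.558       6.779
  C          -0.09533    -0.04767     0.04767
  E             3.017        3.51       6.827
  solve Keq expr → x = 0.04767; check Q = 0.2137
Then change container volume by factor 0.8 (V_new/V_old).
Step 2:
                    L           G           E
  I             3.771       4.388       8.533
  C            -0.593     -0.2965      0.2965
  E             3.178       4.091        8.83
  solve Keq expr → x = 0.2965; check Q = 0.2137
Then add 0.6176 M of G.
Step 3:
                    L           G           E
  I             3.178       4.709        8.83
  C           -0.1734    -0.08671     0.08671
  E             3.004       4.622       8.917
  solve Keq expr → x = 0.08671; check Q = 0.2137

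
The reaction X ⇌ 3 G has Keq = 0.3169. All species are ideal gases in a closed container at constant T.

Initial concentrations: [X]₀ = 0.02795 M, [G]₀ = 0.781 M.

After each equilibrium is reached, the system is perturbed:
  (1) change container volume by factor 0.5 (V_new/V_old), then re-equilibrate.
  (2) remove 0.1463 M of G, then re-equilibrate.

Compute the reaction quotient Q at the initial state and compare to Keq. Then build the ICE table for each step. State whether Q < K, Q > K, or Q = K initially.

Q₀ = 17.04; Q > K (proceeds reverse)

Q₀ = 17.04 vs Keq = 0.3169 ⇒ Q>K, reverse
Step 1:
                    X           G
  init        0.02795       0.781
  Δ             0.136     -0.4079
  eq           0.1639      0.3731
  solve Keq expr → x = -0.136; check Q = 0.3169
Then change container volume by factor 0.5 (V_new/V_old).
Step 2:
                    X           G
  init         0.3278      0.7462
  Δ           0.08019     -0.2406
  eq            0.408      0.5057
  solve Keq expr → x = -0.08019; check Q = 0.3169
Then remove 0.1463 M of G.
Step 3:
                    X           G
  init          0.408      0.3594
  Δ          -0.04267       0.128
  eq           0.3653      0.4874
  solve Keq expr → x = 0.04267; check Q = 0.3169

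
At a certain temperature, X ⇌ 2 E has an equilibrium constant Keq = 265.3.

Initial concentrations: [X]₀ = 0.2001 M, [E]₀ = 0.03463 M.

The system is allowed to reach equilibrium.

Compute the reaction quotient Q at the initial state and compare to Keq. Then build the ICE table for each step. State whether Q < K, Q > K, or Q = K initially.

Q₀ = 0.005993; Q < K (proceeds forward)

Q₀ = 0.005993 vs Keq = 265.3 ⇒ Q<K, forward
Step 1:
                   X          E
  Initial     0.2001    0.03463
  Change     -0.1994     0.3988
  Equil   7.0806e-04     0.4334
  solve Keq expr → x = 0.1994; check Q = 265.3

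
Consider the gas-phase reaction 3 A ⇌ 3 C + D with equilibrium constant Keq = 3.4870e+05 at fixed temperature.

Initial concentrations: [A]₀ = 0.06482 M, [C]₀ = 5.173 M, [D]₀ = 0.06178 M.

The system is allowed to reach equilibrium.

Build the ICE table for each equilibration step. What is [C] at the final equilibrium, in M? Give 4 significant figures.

Q₀ = 3.1401e+04 vs Keq = 3.4870e+05 ⇒ Q<K, forward
Step 1:
                   A          C          D
  init       0.06482      5.173    0.06178
  Δ         -0.03389    0.03389     0.0113
  eq         0.03093      5.207    0.07308
  solve Keq expr → x = 0.0113; check Q = 3.4870e+05

[C]_eq = 5.207 M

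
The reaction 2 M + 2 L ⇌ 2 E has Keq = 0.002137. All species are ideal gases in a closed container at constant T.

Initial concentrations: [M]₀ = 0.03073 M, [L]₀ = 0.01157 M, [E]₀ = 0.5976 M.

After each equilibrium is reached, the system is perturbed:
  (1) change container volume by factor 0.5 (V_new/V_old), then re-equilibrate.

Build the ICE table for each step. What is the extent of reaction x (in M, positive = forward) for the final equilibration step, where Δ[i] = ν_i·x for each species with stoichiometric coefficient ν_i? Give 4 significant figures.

Q₀ = 2.8251e+06 vs Keq = 0.002137 ⇒ Q>K, reverse
Step 1:
                    M           L           E
  init        0.03073     0.01157      0.5976
  Δ            0.5809      0.5809     -0.5809
  eq           0.6116      0.5924     0.01675
  solve Keq expr → x = -0.2904; check Q = 0.002137
Then change container volume by factor 0.5 (V_new/V_old).
Step 2:
                    M           L           E
  init          1.223       1.185      0.0335
  Δ          -0.03018    -0.03018     0.03018
  eq            1.193       1.155     0.06368
  solve Keq expr → x = 0.01509; check Q = 0.002137

x = 0.01509 M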